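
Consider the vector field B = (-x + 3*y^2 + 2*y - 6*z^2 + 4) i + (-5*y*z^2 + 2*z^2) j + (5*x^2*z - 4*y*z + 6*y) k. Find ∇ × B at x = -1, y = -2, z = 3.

(-78, -6, 10)

(∇×B)₁ = ∂B₃/∂y − ∂B₂/∂z = 10*y*z - 8*z + 6
(∇×B)₂ = ∂B₁/∂z − ∂B₃/∂x = -10*x*z - 12*z
(∇×B)₃ = ∂B₂/∂x − ∂B₁/∂y = -6*y - 2
∇×B = (10*y*z - 8*z + 6, -10*x*z - 12*z, -6*y - 2)
At (-1, -2, 3): (-78, -6, 10).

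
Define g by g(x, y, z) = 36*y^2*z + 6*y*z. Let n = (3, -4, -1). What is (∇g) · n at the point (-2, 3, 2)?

-2118

∂g/∂x = 0
∂g/∂y = 72*y*z + 6*z
∂g/∂z = 36*y^2 + 6*y
∇g at (-2, 3, 2) = (0, 444, 342)
∇g · n = (0)(3) + (444)(-4) + (342)(-1) = -2118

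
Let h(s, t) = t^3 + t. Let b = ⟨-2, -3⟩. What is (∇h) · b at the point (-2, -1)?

∂h/∂s = 0
∂h/∂t = 3*t^2 + 1
∇h at (-2, -1) = (0, 4)
∇h · b = (0)(-2) + (4)(-3) = -12

-12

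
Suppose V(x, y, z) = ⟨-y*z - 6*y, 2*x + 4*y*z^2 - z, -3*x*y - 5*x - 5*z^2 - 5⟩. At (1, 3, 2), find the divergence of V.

∂V₁/∂x = 0
∂V₂/∂y = 4*z^2
∂V₃/∂z = -10*z
∇·V = 4*z^2 - 10*z
At (1, 3, 2): -4.

-4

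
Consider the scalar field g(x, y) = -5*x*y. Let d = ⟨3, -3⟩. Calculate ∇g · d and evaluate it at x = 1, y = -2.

45

∂g/∂x = -5*y
∂g/∂y = -5*x
∇g at (1, -2) = (10, -5)
∇g · d = (10)(3) + (-5)(-3) = 45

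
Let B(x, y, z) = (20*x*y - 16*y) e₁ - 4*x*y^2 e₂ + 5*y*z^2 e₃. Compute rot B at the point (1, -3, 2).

(20, 0, -40)

(∇×B)₁ = ∂B₃/∂y − ∂B₂/∂z = 5*z^2
(∇×B)₂ = ∂B₁/∂z − ∂B₃/∂x = 0
(∇×B)₃ = ∂B₂/∂x − ∂B₁/∂y = -20*x - 4*y^2 + 16
∇×B = (5*z^2, 0, -20*x - 4*y^2 + 16)
At (1, -3, 2): (20, 0, -40).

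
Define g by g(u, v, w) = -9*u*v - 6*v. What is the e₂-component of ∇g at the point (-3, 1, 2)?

(∇g)_2 = ∂g/∂v = -9*u - 6
At (-3, 1, 2): 21.

21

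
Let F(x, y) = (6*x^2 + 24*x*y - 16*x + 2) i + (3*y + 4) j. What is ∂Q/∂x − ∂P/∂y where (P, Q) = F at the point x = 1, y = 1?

∂F₂/∂x = 0
∂F₁/∂y = 24*x
Scalar curl = -24*x
At (1, 1): -24.

-24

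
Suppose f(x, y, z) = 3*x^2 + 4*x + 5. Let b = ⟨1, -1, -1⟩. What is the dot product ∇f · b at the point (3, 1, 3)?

∂f/∂x = 6*x + 4
∂f/∂y = 0
∂f/∂z = 0
∇f at (3, 1, 3) = (22, 0, 0)
∇f · b = (22)(1) + (0)(-1) + (0)(-1) = 22

22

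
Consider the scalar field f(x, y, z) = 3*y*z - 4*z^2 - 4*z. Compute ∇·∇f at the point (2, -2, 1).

-8

∂²f/∂x² = 0
∂²f/∂y² = 0
∂²f/∂z² = -8
∇²f = -8
At (2, -2, 1): -8.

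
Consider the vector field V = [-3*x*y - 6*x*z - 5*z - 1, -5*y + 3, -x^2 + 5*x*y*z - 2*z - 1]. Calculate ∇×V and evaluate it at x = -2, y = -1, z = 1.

(-10, 8, -6)

(∇×V)₁ = ∂V₃/∂y − ∂V₂/∂z = 5*x*z
(∇×V)₂ = ∂V₁/∂z − ∂V₃/∂x = -4*x - 5*y*z - 5
(∇×V)₃ = ∂V₂/∂x − ∂V₁/∂y = 3*x
∇×V = (5*x*z, -4*x - 5*y*z - 5, 3*x)
At (-2, -1, 1): (-10, 8, -6).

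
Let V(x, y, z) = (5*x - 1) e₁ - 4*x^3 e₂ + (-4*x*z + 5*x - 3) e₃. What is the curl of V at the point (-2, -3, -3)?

(0, -17, -48)

(∇×V)₁ = ∂V₃/∂y − ∂V₂/∂z = 0
(∇×V)₂ = ∂V₁/∂z − ∂V₃/∂x = 4*z - 5
(∇×V)₃ = ∂V₂/∂x − ∂V₁/∂y = -12*x^2
∇×V = (0, 4*z - 5, -12*x^2)
At (-2, -3, -3): (0, -17, -48).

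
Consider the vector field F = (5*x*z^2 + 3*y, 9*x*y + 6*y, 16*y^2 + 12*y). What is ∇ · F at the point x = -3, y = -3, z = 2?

∂F₁/∂x = 5*z^2
∂F₂/∂y = 9*x + 6
∂F₃/∂z = 0
∇·F = 9*x + 5*z^2 + 6
At (-3, -3, 2): -1.

-1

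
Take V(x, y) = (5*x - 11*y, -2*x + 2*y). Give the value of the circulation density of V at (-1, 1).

9

∂V₂/∂x = -2
∂V₁/∂y = -11
Scalar curl = 9
At (-1, 1): 9.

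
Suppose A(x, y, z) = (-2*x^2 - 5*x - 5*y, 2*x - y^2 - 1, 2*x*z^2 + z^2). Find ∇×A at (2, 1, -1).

(0, -2, 7)

(∇×A)₁ = ∂A₃/∂y − ∂A₂/∂z = 0
(∇×A)₂ = ∂A₁/∂z − ∂A₃/∂x = -2*z^2
(∇×A)₃ = ∂A₂/∂x − ∂A₁/∂y = 7
∇×A = (0, -2*z^2, 7)
At (2, 1, -1): (0, -2, 7).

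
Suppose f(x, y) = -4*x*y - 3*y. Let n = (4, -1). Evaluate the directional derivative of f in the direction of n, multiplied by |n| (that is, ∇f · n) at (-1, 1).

∂f/∂x = -4*y
∂f/∂y = -4*x - 3
∇f at (-1, 1) = (-4, 1)
∇f · n = (-4)(4) + (1)(-1) = -17

-17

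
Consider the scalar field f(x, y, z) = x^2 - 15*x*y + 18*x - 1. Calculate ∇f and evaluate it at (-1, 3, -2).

∂f/∂x = 2*x - 15*y + 18
∂f/∂y = -15*x
∂f/∂z = 0
∇f = (2*x - 15*y + 18, -15*x, 0)
At (-1, 3, -2): (-29, 15, 0).

(-29, 15, 0)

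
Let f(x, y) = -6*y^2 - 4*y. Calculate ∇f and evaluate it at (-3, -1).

∂f/∂x = 0
∂f/∂y = -12*y - 4
∇f = (0, -12*y - 4)
At (-3, -1): (0, 8).

(0, 8)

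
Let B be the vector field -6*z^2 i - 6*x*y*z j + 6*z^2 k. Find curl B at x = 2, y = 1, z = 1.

(12, -12, -6)

(∇×B)₁ = ∂B₃/∂y − ∂B₂/∂z = 6*x*y
(∇×B)₂ = ∂B₁/∂z − ∂B₃/∂x = -12*z
(∇×B)₃ = ∂B₂/∂x − ∂B₁/∂y = -6*y*z
∇×B = (6*x*y, -12*z, -6*y*z)
At (2, 1, 1): (12, -12, -6).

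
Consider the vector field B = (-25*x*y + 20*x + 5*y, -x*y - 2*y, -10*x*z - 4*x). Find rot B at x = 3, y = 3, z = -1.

(0, -6, 67)

(∇×B)₁ = ∂B₃/∂y − ∂B₂/∂z = 0
(∇×B)₂ = ∂B₁/∂z − ∂B₃/∂x = 10*z + 4
(∇×B)₃ = ∂B₂/∂x − ∂B₁/∂y = 25*x - y - 5
∇×B = (0, 10*z + 4, 25*x - y - 5)
At (3, 3, -1): (0, -6, 67).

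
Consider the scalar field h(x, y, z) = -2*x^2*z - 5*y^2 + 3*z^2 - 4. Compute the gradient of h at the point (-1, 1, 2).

∂h/∂x = -4*x*z
∂h/∂y = -10*y
∂h/∂z = -2*x^2 + 6*z
∇h = (-4*x*z, -10*y, -2*x^2 + 6*z)
At (-1, 1, 2): (8, -10, 10).

(8, -10, 10)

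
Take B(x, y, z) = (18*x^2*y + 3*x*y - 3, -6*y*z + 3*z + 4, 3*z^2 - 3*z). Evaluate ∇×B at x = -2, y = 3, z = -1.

(15, 0, -66)

(∇×B)₁ = ∂B₃/∂y − ∂B₂/∂z = 6*y - 3
(∇×B)₂ = ∂B₁/∂z − ∂B₃/∂x = 0
(∇×B)₃ = ∂B₂/∂x − ∂B₁/∂y = -18*x^2 - 3*x
∇×B = (6*y - 3, 0, -18*x^2 - 3*x)
At (-2, 3, -1): (15, 0, -66).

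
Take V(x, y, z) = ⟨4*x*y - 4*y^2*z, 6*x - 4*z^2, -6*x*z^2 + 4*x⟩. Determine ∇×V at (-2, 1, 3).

(∇×V)₁ = ∂V₃/∂y − ∂V₂/∂z = 8*z
(∇×V)₂ = ∂V₁/∂z − ∂V₃/∂x = -4*y^2 + 6*z^2 - 4
(∇×V)₃ = ∂V₂/∂x − ∂V₁/∂y = -4*x + 8*y*z + 6
∇×V = (8*z, -4*y^2 + 6*z^2 - 4, -4*x + 8*y*z + 6)
At (-2, 1, 3): (24, 46, 38).

(24, 46, 38)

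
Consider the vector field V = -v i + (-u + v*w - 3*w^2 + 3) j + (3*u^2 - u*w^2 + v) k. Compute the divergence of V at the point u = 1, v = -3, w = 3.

∂V₁/∂u = 0
∂V₂/∂v = w
∂V₃/∂w = -2*u*w
∇·V = -2*u*w + w
At (1, -3, 3): -3.

-3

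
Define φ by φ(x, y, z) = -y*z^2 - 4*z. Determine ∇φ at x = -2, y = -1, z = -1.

(0, -1, -6)

∂φ/∂x = 0
∂φ/∂y = -z^2
∂φ/∂z = -2*y*z - 4
∇φ = (0, -z^2, -2*y*z - 4)
At (-2, -1, -1): (0, -1, -6).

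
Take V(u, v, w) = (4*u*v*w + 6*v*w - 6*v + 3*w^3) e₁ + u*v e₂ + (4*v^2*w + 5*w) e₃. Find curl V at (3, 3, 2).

(48, 90, -27)

(∇×V)₁ = ∂V₃/∂v − ∂V₂/∂w = 8*v*w
(∇×V)₂ = ∂V₁/∂w − ∂V₃/∂u = 4*u*v + 6*v + 9*w^2
(∇×V)₃ = ∂V₂/∂u − ∂V₁/∂v = -4*u*w + v - 6*w + 6
∇×V = (8*v*w, 4*u*v + 6*v + 9*w^2, -4*u*w + v - 6*w + 6)
At (3, 3, 2): (48, 90, -27).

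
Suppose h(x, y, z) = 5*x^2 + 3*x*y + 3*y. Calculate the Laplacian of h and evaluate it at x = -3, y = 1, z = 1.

10

∂²h/∂x² = 10
∂²h/∂y² = 0
∂²h/∂z² = 0
∇²h = 10
At (-3, 1, 1): 10.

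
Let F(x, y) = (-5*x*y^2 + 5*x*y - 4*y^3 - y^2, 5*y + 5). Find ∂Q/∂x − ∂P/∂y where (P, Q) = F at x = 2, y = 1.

∂F₂/∂x = 0
∂F₁/∂y = -10*x*y + 5*x - 12*y^2 - 2*y
Scalar curl = 10*x*y - 5*x + 12*y^2 + 2*y
At (2, 1): 24.

24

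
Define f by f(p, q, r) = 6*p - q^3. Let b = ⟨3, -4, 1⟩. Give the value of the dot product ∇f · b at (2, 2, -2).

66

∂f/∂p = 6
∂f/∂q = -3*q^2
∂f/∂r = 0
∇f at (2, 2, -2) = (6, -12, 0)
∇f · b = (6)(3) + (-12)(-4) + (0)(1) = 66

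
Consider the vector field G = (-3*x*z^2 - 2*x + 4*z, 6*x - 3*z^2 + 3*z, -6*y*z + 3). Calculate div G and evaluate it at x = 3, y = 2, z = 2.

∂G₁/∂x = -3*z^2 - 2
∂G₂/∂y = 0
∂G₃/∂z = -6*y
∇·G = -6*y - 3*z^2 - 2
At (3, 2, 2): -26.

-26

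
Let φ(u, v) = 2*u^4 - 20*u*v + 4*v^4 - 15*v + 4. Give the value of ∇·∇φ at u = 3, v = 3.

∂²φ/∂u² = 24*u^2
∂²φ/∂v² = 48*v^2
∇²φ = 24*u^2 + 48*v^2
At (3, 3): 648.

648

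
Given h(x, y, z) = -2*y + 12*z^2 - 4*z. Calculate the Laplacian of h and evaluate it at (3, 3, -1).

∂²h/∂x² = 0
∂²h/∂y² = 0
∂²h/∂z² = 24
∇²h = 24
At (3, 3, -1): 24.

24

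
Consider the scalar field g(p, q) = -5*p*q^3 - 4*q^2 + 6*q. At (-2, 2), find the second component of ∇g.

110

(∇g)_2 = ∂g/∂q = -15*p*q^2 - 8*q + 6
At (-2, 2): 110.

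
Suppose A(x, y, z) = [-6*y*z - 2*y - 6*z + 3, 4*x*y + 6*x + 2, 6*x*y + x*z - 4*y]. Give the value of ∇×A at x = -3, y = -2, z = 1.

(-22, 17, 6)

(∇×A)₁ = ∂A₃/∂y − ∂A₂/∂z = 6*x - 4
(∇×A)₂ = ∂A₁/∂z − ∂A₃/∂x = -12*y - z - 6
(∇×A)₃ = ∂A₂/∂x − ∂A₁/∂y = 4*y + 6*z + 8
∇×A = (6*x - 4, -12*y - z - 6, 4*y + 6*z + 8)
At (-3, -2, 1): (-22, 17, 6).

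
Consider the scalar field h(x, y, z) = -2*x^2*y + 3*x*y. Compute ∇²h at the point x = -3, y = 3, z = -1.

-12

∂²h/∂x² = -4*y
∂²h/∂y² = 0
∂²h/∂z² = 0
∇²h = -4*y
At (-3, 3, -1): -12.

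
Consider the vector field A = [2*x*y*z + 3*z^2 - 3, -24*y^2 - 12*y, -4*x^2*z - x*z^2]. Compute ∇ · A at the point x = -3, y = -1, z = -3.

-12

∂A₁/∂x = 2*y*z
∂A₂/∂y = -48*y - 12
∂A₃/∂z = -4*x^2 - 2*x*z
∇·A = -4*x^2 - 2*x*z + 2*y*z - 48*y - 12
At (-3, -1, -3): -12.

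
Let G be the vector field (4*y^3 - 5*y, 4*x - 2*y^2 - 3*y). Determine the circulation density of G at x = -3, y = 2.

-39

∂G₂/∂x = 4
∂G₁/∂y = 12*y^2 - 5
Scalar curl = -12*y^2 + 9
At (-3, 2): -39.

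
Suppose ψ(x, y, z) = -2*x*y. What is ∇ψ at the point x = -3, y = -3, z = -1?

(6, 6, 0)

∂ψ/∂x = -2*y
∂ψ/∂y = -2*x
∂ψ/∂z = 0
∇ψ = (-2*y, -2*x, 0)
At (-3, -3, -1): (6, 6, 0).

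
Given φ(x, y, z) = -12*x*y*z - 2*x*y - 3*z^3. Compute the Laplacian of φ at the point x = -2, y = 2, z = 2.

∂²φ/∂x² = 0
∂²φ/∂y² = 0
∂²φ/∂z² = -18*z
∇²φ = -18*z
At (-2, 2, 2): -36.

-36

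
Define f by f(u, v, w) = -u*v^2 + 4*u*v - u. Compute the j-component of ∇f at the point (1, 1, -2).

(∇f)_2 = ∂f/∂v = -2*u*v + 4*u
At (1, 1, -2): 2.

2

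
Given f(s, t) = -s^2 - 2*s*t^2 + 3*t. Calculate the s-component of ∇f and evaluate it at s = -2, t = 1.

(∇f)_1 = ∂f/∂s = -2*s - 2*t^2
At (-2, 1): 2.

2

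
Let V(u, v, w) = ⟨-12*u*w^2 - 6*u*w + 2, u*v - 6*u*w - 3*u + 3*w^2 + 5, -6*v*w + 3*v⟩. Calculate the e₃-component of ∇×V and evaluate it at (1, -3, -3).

(∇×V)_3 = ∂V₂/∂u − ∂V₁/∂v
= v - 6*w - 3 − (0)
= v - 6*w - 3
At (1, -3, -3): 12.

12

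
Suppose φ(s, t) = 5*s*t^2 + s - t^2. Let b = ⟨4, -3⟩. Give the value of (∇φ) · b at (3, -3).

436

∂φ/∂s = 5*t^2 + 1
∂φ/∂t = 10*s*t - 2*t
∇φ at (3, -3) = (46, -84)
∇φ · b = (46)(4) + (-84)(-3) = 436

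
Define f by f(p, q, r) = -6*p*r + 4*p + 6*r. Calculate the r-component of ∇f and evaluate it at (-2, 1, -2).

(∇f)_3 = ∂f/∂r = -6*p + 6
At (-2, 1, -2): 18.

18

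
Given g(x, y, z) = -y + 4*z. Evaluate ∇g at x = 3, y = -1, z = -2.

(0, -1, 4)

∂g/∂x = 0
∂g/∂y = -1
∂g/∂z = 4
∇g = (0, -1, 4)
At (3, -1, -2): (0, -1, 4).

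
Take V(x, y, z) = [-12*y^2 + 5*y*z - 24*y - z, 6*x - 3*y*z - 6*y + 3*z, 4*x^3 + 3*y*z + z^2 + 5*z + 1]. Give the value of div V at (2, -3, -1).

-9

∂V₁/∂x = 0
∂V₂/∂y = -3*z - 6
∂V₃/∂z = 3*y + 2*z + 5
∇·V = 3*y - z - 1
At (2, -3, -1): -9.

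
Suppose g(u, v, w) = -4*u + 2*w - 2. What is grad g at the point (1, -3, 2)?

∂g/∂u = -4
∂g/∂v = 0
∂g/∂w = 2
∇g = (-4, 0, 2)
At (1, -3, 2): (-4, 0, 2).

(-4, 0, 2)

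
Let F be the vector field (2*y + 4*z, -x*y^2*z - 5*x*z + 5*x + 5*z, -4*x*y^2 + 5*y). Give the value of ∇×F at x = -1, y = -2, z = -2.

(-25, 20, 21)

(∇×F)₁ = ∂F₃/∂y − ∂F₂/∂z = x*y^2 - 8*x*y + 5*x
(∇×F)₂ = ∂F₁/∂z − ∂F₃/∂x = 4*y^2 + 4
(∇×F)₃ = ∂F₂/∂x − ∂F₁/∂y = -y^2*z - 5*z + 3
∇×F = (x*y^2 - 8*x*y + 5*x, 4*y^2 + 4, -y^2*z - 5*z + 3)
At (-1, -2, -2): (-25, 20, 21).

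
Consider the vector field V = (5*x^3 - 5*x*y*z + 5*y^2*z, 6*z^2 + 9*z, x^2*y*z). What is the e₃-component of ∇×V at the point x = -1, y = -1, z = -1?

-5

(∇×V)_3 = ∂V₂/∂x − ∂V₁/∂y
= 0 − (-5*x*z + 10*y*z)
= 5*x*z - 10*y*z
At (-1, -1, -1): -5.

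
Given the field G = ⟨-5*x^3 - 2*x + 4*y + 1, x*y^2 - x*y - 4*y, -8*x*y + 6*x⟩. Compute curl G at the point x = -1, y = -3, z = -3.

(8, -30, 8)

(∇×G)₁ = ∂G₃/∂y − ∂G₂/∂z = -8*x
(∇×G)₂ = ∂G₁/∂z − ∂G₃/∂x = 8*y - 6
(∇×G)₃ = ∂G₂/∂x − ∂G₁/∂y = y^2 - y - 4
∇×G = (-8*x, 8*y - 6, y^2 - y - 4)
At (-1, -3, -3): (8, -30, 8).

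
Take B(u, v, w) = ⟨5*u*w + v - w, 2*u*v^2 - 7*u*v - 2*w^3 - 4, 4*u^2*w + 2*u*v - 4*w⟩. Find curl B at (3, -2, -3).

(60, 90, 21)

(∇×B)₁ = ∂B₃/∂v − ∂B₂/∂w = 2*u + 6*w^2
(∇×B)₂ = ∂B₁/∂w − ∂B₃/∂u = -8*u*w + 5*u - 2*v - 1
(∇×B)₃ = ∂B₂/∂u − ∂B₁/∂v = 2*v^2 - 7*v - 1
∇×B = (2*u + 6*w^2, -8*u*w + 5*u - 2*v - 1, 2*v^2 - 7*v - 1)
At (3, -2, -3): (60, 90, 21).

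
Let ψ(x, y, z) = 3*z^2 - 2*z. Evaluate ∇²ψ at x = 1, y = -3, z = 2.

∂²ψ/∂x² = 0
∂²ψ/∂y² = 0
∂²ψ/∂z² = 6
∇²ψ = 6
At (1, -3, 2): 6.

6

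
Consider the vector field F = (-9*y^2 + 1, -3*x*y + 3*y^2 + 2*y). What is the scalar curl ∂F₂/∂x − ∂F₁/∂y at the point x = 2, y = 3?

45

∂F₂/∂x = -3*y
∂F₁/∂y = -18*y
Scalar curl = 15*y
At (2, 3): 45.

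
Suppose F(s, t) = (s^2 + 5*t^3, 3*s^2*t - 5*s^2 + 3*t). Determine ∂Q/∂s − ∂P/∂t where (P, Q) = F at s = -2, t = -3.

∂F₂/∂s = 6*s*t - 10*s
∂F₁/∂t = 15*t^2
Scalar curl = 6*s*t - 10*s - 15*t^2
At (-2, -3): -79.

-79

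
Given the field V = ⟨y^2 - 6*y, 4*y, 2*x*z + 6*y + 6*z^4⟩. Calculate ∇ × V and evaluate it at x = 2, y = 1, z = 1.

(6, -2, 4)

(∇×V)₁ = ∂V₃/∂y − ∂V₂/∂z = 6
(∇×V)₂ = ∂V₁/∂z − ∂V₃/∂x = -2*z
(∇×V)₃ = ∂V₂/∂x − ∂V₁/∂y = -2*y + 6
∇×V = (6, -2*z, -2*y + 6)
At (2, 1, 1): (6, -2, 4).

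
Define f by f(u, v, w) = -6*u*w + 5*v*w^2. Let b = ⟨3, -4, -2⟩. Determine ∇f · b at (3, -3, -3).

-270

∂f/∂u = -6*w
∂f/∂v = 5*w^2
∂f/∂w = -6*u + 10*v*w
∇f at (3, -3, -3) = (18, 45, 72)
∇f · b = (18)(3) + (45)(-4) + (72)(-2) = -270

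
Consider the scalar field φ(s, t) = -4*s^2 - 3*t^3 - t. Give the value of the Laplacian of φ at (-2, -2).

28

∂²φ/∂s² = -8
∂²φ/∂t² = -18*t
∇²φ = -18*t - 8
At (-2, -2): 28.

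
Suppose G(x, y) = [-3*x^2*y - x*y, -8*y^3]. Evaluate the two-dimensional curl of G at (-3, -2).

∂G₂/∂x = 0
∂G₁/∂y = -3*x^2 - x
Scalar curl = 3*x^2 + x
At (-3, -2): 24.

24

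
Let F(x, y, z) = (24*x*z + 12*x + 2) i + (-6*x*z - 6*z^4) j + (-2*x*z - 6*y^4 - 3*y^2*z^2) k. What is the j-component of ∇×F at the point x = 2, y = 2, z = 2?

52

(∇×F)_2 = ∂F₁/∂z − ∂F₃/∂x
= 24*x − (-2*z)
= 24*x + 2*z
At (2, 2, 2): 52.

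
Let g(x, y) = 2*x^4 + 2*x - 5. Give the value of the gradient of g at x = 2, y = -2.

(66, 0)

∂g/∂x = 8*x^3 + 2
∂g/∂y = 0
∇g = (8*x^3 + 2, 0)
At (2, -2): (66, 0).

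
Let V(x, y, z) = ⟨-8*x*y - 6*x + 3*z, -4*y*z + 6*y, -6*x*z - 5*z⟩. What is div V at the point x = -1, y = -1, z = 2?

∂V₁/∂x = -8*y - 6
∂V₂/∂y = -4*z + 6
∂V₃/∂z = -6*x - 5
∇·V = -6*x - 8*y - 4*z - 5
At (-1, -1, 2): 1.

1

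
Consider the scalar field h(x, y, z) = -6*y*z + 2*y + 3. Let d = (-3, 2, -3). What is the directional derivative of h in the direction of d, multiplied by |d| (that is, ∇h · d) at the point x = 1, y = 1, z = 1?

∂h/∂x = 0
∂h/∂y = -6*z + 2
∂h/∂z = -6*y
∇h at (1, 1, 1) = (0, -4, -6)
∇h · d = (0)(-3) + (-4)(2) + (-6)(-3) = 10

10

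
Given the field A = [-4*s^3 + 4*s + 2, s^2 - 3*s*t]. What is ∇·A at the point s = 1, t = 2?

-11

∂A₁/∂s = -12*s^2 + 4
∂A₂/∂t = -3*s
∇·A = -12*s^2 - 3*s + 4
At (1, 2): -11.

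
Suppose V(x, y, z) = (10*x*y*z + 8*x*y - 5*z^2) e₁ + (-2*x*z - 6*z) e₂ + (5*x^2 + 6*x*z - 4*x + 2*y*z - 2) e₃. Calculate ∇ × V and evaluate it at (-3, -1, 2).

(∇×V)₁ = ∂V₃/∂y − ∂V₂/∂z = 2*x + 2*z + 6
(∇×V)₂ = ∂V₁/∂z − ∂V₃/∂x = 10*x*y - 10*x - 16*z + 4
(∇×V)₃ = ∂V₂/∂x − ∂V₁/∂y = -10*x*z - 8*x - 2*z
∇×V = (2*x + 2*z + 6, 10*x*y - 10*x - 16*z + 4, -10*x*z - 8*x - 2*z)
At (-3, -1, 2): (4, 32, 80).

(4, 32, 80)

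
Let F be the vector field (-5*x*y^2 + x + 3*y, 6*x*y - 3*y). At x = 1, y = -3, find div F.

∂F₁/∂x = -5*y^2 + 1
∂F₂/∂y = 6*x - 3
∇·F = 6*x - 5*y^2 - 2
At (1, -3): -41.

-41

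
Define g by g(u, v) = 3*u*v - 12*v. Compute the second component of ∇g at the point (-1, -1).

-15

(∇g)_2 = ∂g/∂v = 3*u - 12
At (-1, -1): -15.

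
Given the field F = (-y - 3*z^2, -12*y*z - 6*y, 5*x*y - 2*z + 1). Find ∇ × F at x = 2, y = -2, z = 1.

(∇×F)₁ = ∂F₃/∂y − ∂F₂/∂z = 5*x + 12*y
(∇×F)₂ = ∂F₁/∂z − ∂F₃/∂x = -5*y - 6*z
(∇×F)₃ = ∂F₂/∂x − ∂F₁/∂y = 1
∇×F = (5*x + 12*y, -5*y - 6*z, 1)
At (2, -2, 1): (-14, 4, 1).

(-14, 4, 1)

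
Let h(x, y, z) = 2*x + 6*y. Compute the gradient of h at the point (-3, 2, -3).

∂h/∂x = 2
∂h/∂y = 6
∂h/∂z = 0
∇h = (2, 6, 0)
At (-3, 2, -3): (2, 6, 0).

(2, 6, 0)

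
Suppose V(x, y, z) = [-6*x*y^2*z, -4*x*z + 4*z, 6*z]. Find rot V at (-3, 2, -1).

(∇×V)₁ = ∂V₃/∂y − ∂V₂/∂z = 4*x - 4
(∇×V)₂ = ∂V₁/∂z − ∂V₃/∂x = -6*x*y^2
(∇×V)₃ = ∂V₂/∂x − ∂V₁/∂y = 12*x*y*z - 4*z
∇×V = (4*x - 4, -6*x*y^2, 12*x*y*z - 4*z)
At (-3, 2, -1): (-16, 72, 76).

(-16, 72, 76)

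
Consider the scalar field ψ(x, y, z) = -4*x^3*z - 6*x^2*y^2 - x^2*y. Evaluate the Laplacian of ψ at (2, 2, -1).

∂²ψ/∂x² = -2*(12*x*z + 6*y^2 + y)
∂²ψ/∂y² = -12*x^2
∂²ψ/∂z² = 0
∇²ψ = -12*x^2 - 24*x*z - 12*y^2 - 2*y
At (2, 2, -1): -52.

-52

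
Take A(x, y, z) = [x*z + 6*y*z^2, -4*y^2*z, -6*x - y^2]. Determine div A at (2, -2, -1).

-17

∂A₁/∂x = z
∂A₂/∂y = -8*y*z
∂A₃/∂z = 0
∇·A = -8*y*z + z
At (2, -2, -1): -17.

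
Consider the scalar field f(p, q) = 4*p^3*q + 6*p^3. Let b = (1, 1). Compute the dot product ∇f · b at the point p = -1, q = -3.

-22

∂f/∂p = 12*p^2*q + 18*p^2
∂f/∂q = 4*p^3
∇f at (-1, -3) = (-18, -4)
∇f · b = (-18)(1) + (-4)(1) = -22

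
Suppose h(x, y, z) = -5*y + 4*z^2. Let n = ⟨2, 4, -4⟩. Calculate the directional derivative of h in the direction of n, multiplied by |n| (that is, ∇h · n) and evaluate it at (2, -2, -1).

∂h/∂x = 0
∂h/∂y = -5
∂h/∂z = 8*z
∇h at (2, -2, -1) = (0, -5, -8)
∇h · n = (0)(2) + (-5)(4) + (-8)(-4) = 12

12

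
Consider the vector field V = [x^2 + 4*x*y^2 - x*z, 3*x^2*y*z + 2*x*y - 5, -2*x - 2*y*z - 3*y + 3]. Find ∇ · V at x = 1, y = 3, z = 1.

∂V₁/∂x = 2*x + 4*y^2 - z
∂V₂/∂y = 3*x^2*z + 2*x
∂V₃/∂z = -2*y
∇·V = 3*x^2*z + 4*x + 4*y^2 - 2*y - z
At (1, 3, 1): 36.

36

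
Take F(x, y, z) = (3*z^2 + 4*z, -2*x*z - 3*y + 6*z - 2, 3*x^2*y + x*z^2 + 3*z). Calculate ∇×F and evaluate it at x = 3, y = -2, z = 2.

(27, 48, -4)

(∇×F)₁ = ∂F₃/∂y − ∂F₂/∂z = 3*x^2 + 2*x - 6
(∇×F)₂ = ∂F₁/∂z − ∂F₃/∂x = -6*x*y - z^2 + 6*z + 4
(∇×F)₃ = ∂F₂/∂x − ∂F₁/∂y = -2*z
∇×F = (3*x^2 + 2*x - 6, -6*x*y - z^2 + 6*z + 4, -2*z)
At (3, -2, 2): (27, 48, -4).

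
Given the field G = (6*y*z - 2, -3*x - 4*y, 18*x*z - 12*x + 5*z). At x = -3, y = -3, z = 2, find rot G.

(∇×G)₁ = ∂G₃/∂y − ∂G₂/∂z = 0
(∇×G)₂ = ∂G₁/∂z − ∂G₃/∂x = 6*y - 18*z + 12
(∇×G)₃ = ∂G₂/∂x − ∂G₁/∂y = -6*z - 3
∇×G = (0, 6*y - 18*z + 12, -6*z - 3)
At (-3, -3, 2): (0, -42, -15).

(0, -42, -15)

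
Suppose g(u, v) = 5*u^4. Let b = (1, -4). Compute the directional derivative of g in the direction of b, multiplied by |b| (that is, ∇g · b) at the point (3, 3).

∂g/∂u = 20*u^3
∂g/∂v = 0
∇g at (3, 3) = (540, 0)
∇g · b = (540)(1) + (0)(-4) = 540

540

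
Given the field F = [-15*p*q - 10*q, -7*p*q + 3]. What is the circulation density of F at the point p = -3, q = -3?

-14

∂F₂/∂p = -7*q
∂F₁/∂q = -15*p - 10
Scalar curl = 15*p - 7*q + 10
At (-3, -3): -14.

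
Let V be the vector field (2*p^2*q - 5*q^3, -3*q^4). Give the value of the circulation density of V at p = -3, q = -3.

∂V₂/∂p = 0
∂V₁/∂q = 2*p^2 - 15*q^2
Scalar curl = -2*p^2 + 15*q^2
At (-3, -3): 117.

117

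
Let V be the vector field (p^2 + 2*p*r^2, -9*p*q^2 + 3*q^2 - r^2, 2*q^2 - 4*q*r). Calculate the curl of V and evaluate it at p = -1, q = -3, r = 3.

(-18, -12, -81)

(∇×V)₁ = ∂V₃/∂q − ∂V₂/∂r = 4*q - 2*r
(∇×V)₂ = ∂V₁/∂r − ∂V₃/∂p = 4*p*r
(∇×V)₃ = ∂V₂/∂p − ∂V₁/∂q = -9*q^2
∇×V = (4*q - 2*r, 4*p*r, -9*q^2)
At (-1, -3, 3): (-18, -12, -81).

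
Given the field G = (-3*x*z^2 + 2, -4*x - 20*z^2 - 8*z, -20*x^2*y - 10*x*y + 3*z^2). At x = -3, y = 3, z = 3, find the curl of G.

(-22, -276, -4)

(∇×G)₁ = ∂G₃/∂y − ∂G₂/∂z = -20*x^2 - 10*x + 40*z + 8
(∇×G)₂ = ∂G₁/∂z − ∂G₃/∂x = 40*x*y - 6*x*z + 10*y
(∇×G)₃ = ∂G₂/∂x − ∂G₁/∂y = -4
∇×G = (-20*x^2 - 10*x + 40*z + 8, 40*x*y - 6*x*z + 10*y, -4)
At (-3, 3, 3): (-22, -276, -4).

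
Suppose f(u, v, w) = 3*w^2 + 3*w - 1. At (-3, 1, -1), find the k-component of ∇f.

-3

(∇f)_3 = ∂f/∂w = 6*w + 3
At (-3, 1, -1): -3.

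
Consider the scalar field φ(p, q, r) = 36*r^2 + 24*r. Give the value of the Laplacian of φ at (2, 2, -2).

72

∂²φ/∂p² = 0
∂²φ/∂q² = 0
∂²φ/∂r² = 72
∇²φ = 72
At (2, 2, -2): 72.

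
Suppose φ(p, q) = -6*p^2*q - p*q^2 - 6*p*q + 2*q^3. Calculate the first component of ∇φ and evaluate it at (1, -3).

45

(∇φ)_1 = ∂φ/∂p = -12*p*q - q^2 - 6*q
At (1, -3): 45.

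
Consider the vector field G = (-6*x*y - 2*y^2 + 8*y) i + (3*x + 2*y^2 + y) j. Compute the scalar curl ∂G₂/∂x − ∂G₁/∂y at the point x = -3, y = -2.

∂G₂/∂x = 3
∂G₁/∂y = -6*x - 4*y + 8
Scalar curl = 6*x + 4*y - 5
At (-3, -2): -31.

-31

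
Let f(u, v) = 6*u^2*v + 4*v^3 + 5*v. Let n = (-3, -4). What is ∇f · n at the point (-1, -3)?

∂f/∂u = 12*u*v
∂f/∂v = 6*u^2 + 12*v^2 + 5
∇f at (-1, -3) = (36, 119)
∇f · n = (36)(-3) + (119)(-4) = -584

-584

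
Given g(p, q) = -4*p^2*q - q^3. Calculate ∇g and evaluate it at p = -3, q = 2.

(48, -48)

∂g/∂p = -8*p*q
∂g/∂q = -4*p^2 - 3*q^2
∇g = (-8*p*q, -4*p^2 - 3*q^2)
At (-3, 2): (48, -48).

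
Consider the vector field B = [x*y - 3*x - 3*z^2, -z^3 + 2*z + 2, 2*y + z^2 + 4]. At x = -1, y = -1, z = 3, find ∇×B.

(27, -18, 1)

(∇×B)₁ = ∂B₃/∂y − ∂B₂/∂z = 3*z^2
(∇×B)₂ = ∂B₁/∂z − ∂B₃/∂x = -6*z
(∇×B)₃ = ∂B₂/∂x − ∂B₁/∂y = -x
∇×B = (3*z^2, -6*z, -x)
At (-1, -1, 3): (27, -18, 1).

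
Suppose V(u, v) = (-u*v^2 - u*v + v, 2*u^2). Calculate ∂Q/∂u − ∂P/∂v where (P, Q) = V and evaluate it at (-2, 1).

-15

∂V₂/∂u = 4*u
∂V₁/∂v = -2*u*v - u + 1
Scalar curl = 2*u*v + 5*u - 1
At (-2, 1): -15.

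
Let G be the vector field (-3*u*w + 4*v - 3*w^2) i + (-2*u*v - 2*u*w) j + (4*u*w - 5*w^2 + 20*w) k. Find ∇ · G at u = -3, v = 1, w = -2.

40

∂G₁/∂u = -3*w
∂G₂/∂v = -2*u
∂G₃/∂w = 4*u - 10*w + 20
∇·G = 2*u - 13*w + 20
At (-3, 1, -2): 40.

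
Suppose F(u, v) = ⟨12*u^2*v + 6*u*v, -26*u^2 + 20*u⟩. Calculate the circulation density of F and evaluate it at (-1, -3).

∂F₂/∂u = -52*u + 20
∂F₁/∂v = 12*u^2 + 6*u
Scalar curl = -12*u^2 - 58*u + 20
At (-1, -3): 66.

66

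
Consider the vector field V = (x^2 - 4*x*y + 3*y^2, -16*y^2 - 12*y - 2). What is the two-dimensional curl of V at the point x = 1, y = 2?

∂V₂/∂x = 0
∂V₁/∂y = -4*x + 6*y
Scalar curl = 4*x - 6*y
At (1, 2): -8.

-8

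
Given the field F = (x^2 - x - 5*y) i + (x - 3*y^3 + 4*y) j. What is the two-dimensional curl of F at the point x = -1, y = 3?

6

∂F₂/∂x = 1
∂F₁/∂y = -5
Scalar curl = 6
At (-1, 3): 6.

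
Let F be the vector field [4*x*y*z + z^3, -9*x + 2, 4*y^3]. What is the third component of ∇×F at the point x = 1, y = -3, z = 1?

-13

(∇×F)_3 = ∂F₂/∂x − ∂F₁/∂y
= -9 − (4*x*z)
= -4*x*z - 9
At (1, -3, 1): -13.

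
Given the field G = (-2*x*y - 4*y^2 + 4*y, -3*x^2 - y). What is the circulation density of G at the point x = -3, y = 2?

∂G₂/∂x = -6*x
∂G₁/∂y = -2*x - 8*y + 4
Scalar curl = -4*x + 8*y - 4
At (-3, 2): 24.

24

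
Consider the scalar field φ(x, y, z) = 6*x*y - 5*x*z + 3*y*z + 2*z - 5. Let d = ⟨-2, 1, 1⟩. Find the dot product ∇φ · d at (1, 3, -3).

-63

∂φ/∂x = 6*y - 5*z
∂φ/∂y = 6*x + 3*z
∂φ/∂z = -5*x + 3*y + 2
∇φ at (1, 3, -3) = (33, -3, 6)
∇φ · d = (33)(-2) + (-3)(1) + (6)(1) = -63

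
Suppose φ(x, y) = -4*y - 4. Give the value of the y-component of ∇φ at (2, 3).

(∇φ)_2 = ∂φ/∂y = -4
At (2, 3): -4.

-4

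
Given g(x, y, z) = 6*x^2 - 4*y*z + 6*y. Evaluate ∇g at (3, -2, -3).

∂g/∂x = 12*x
∂g/∂y = -4*z + 6
∂g/∂z = -4*y
∇g = (12*x, -4*z + 6, -4*y)
At (3, -2, -3): (36, 18, 8).

(36, 18, 8)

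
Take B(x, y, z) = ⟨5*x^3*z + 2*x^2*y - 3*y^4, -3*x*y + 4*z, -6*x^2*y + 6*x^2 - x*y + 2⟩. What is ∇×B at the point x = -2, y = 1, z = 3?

(-26, -39, 1)

(∇×B)₁ = ∂B₃/∂y − ∂B₂/∂z = -6*x^2 - x - 4
(∇×B)₂ = ∂B₁/∂z − ∂B₃/∂x = 5*x^3 + 12*x*y - 12*x + y
(∇×B)₃ = ∂B₂/∂x − ∂B₁/∂y = -2*x^2 + 12*y^3 - 3*y
∇×B = (-6*x^2 - x - 4, 5*x^3 + 12*x*y - 12*x + y, -2*x^2 + 12*y^3 - 3*y)
At (-2, 1, 3): (-26, -39, 1).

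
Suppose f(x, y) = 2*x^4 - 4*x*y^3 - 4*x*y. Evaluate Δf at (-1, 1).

48

∂²f/∂x² = 24*x^2
∂²f/∂y² = -24*x*y
∇²f = 24*x^2 - 24*x*y
At (-1, 1): 48.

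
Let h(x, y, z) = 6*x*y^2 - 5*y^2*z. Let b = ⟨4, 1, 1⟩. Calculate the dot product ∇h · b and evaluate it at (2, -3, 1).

129

∂h/∂x = 6*y^2
∂h/∂y = 12*x*y - 10*y*z
∂h/∂z = -5*y^2
∇h at (2, -3, 1) = (54, -42, -45)
∇h · b = (54)(4) + (-42)(1) + (-45)(1) = 129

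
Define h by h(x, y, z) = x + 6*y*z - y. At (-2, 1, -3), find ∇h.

(1, -19, 6)

∂h/∂x = 1
∂h/∂y = 6*z - 1
∂h/∂z = 6*y
∇h = (1, 6*z - 1, 6*y)
At (-2, 1, -3): (1, -19, 6).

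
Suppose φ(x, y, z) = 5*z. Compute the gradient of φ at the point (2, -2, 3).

∂φ/∂x = 0
∂φ/∂y = 0
∂φ/∂z = 5
∇φ = (0, 0, 5)
At (2, -2, 3): (0, 0, 5).

(0, 0, 5)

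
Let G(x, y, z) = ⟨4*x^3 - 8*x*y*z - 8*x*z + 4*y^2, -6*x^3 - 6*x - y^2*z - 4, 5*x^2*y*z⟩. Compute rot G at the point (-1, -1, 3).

(16, -30, -40)

(∇×G)₁ = ∂G₃/∂y − ∂G₂/∂z = 5*x^2*z + y^2
(∇×G)₂ = ∂G₁/∂z − ∂G₃/∂x = -10*x*y*z - 8*x*y - 8*x
(∇×G)₃ = ∂G₂/∂x − ∂G₁/∂y = -18*x^2 + 8*x*z - 8*y - 6
∇×G = (5*x^2*z + y^2, -10*x*y*z - 8*x*y - 8*x, -18*x^2 + 8*x*z - 8*y - 6)
At (-1, -1, 3): (16, -30, -40).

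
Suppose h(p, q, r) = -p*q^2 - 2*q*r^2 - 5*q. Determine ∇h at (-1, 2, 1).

(-4, -3, -8)

∂h/∂p = -q^2
∂h/∂q = -2*p*q - 2*r^2 - 5
∂h/∂r = -4*q*r
∇h = (-q^2, -2*p*q - 2*r^2 - 5, -4*q*r)
At (-1, 2, 1): (-4, -3, -8).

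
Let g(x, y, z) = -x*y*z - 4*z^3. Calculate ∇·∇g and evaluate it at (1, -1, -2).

48

∂²g/∂x² = 0
∂²g/∂y² = 0
∂²g/∂z² = -24*z
∇²g = -24*z
At (1, -1, -2): 48.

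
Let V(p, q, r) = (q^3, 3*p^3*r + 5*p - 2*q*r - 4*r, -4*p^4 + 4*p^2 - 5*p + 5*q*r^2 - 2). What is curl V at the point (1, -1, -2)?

(∇×V)₁ = ∂V₃/∂q − ∂V₂/∂r = -3*p^3 + 2*q + 5*r^2 + 4
(∇×V)₂ = ∂V₁/∂r − ∂V₃/∂p = 16*p^3 - 8*p + 5
(∇×V)₃ = ∂V₂/∂p − ∂V₁/∂q = 9*p^2*r - 3*q^2 + 5
∇×V = (-3*p^3 + 2*q + 5*r^2 + 4, 16*p^3 - 8*p + 5, 9*p^2*r - 3*q^2 + 5)
At (1, -1, -2): (19, 13, -16).

(19, 13, -16)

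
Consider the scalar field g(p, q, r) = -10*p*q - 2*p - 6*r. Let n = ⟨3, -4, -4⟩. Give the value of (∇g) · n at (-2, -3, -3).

28

∂g/∂p = -10*q - 2
∂g/∂q = -10*p
∂g/∂r = -6
∇g at (-2, -3, -3) = (28, 20, -6)
∇g · n = (28)(3) + (20)(-4) + (-6)(-4) = 28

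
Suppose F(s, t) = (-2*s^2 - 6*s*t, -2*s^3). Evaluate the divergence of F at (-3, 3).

-6

∂F₁/∂s = -4*s - 6*t
∂F₂/∂t = 0
∇·F = -4*s - 6*t
At (-3, 3): -6.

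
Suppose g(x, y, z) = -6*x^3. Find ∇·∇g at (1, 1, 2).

∂²g/∂x² = -36*x
∂²g/∂y² = 0
∂²g/∂z² = 0
∇²g = -36*x
At (1, 1, 2): -36.

-36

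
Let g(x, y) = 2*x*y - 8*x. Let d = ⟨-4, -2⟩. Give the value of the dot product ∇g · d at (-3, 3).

∂g/∂x = 2*y - 8
∂g/∂y = 2*x
∇g at (-3, 3) = (-2, -6)
∇g · d = (-2)(-4) + (-6)(-2) = 20

20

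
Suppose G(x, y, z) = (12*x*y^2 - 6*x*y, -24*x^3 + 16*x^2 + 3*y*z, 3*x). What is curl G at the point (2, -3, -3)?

(9, -3, -68)

(∇×G)₁ = ∂G₃/∂y − ∂G₂/∂z = -3*y
(∇×G)₂ = ∂G₁/∂z − ∂G₃/∂x = -3
(∇×G)₃ = ∂G₂/∂x − ∂G₁/∂y = -72*x^2 - 24*x*y + 38*x
∇×G = (-3*y, -3, -72*x^2 - 24*x*y + 38*x)
At (2, -3, -3): (9, -3, -68).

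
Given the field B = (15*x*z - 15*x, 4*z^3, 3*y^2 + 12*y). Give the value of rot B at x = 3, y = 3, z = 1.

(18, 45, 0)

(∇×B)₁ = ∂B₃/∂y − ∂B₂/∂z = 6*y - 12*z^2 + 12
(∇×B)₂ = ∂B₁/∂z − ∂B₃/∂x = 15*x
(∇×B)₃ = ∂B₂/∂x − ∂B₁/∂y = 0
∇×B = (6*y - 12*z^2 + 12, 15*x, 0)
At (3, 3, 1): (18, 45, 0).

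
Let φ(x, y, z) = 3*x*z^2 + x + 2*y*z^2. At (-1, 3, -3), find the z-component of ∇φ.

(∇φ)_3 = ∂φ/∂z = 6*x*z + 4*y*z
At (-1, 3, -3): -18.

-18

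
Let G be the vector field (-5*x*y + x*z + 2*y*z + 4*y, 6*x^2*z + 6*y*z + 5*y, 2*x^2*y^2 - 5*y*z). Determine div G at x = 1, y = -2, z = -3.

∂G₁/∂x = -5*y + z
∂G₂/∂y = 6*z + 5
∂G₃/∂z = -5*y
∇·G = -10*y + 7*z + 5
At (1, -2, -3): 4.

4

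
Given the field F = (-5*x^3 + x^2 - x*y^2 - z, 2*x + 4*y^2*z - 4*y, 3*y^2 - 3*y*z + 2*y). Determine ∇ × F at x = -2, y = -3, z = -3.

(∇×F)₁ = ∂F₃/∂y − ∂F₂/∂z = -4*y^2 + 6*y - 3*z + 2
(∇×F)₂ = ∂F₁/∂z − ∂F₃/∂x = -1
(∇×F)₃ = ∂F₂/∂x − ∂F₁/∂y = 2*x*y + 2
∇×F = (-4*y^2 + 6*y - 3*z + 2, -1, 2*x*y + 2)
At (-2, -3, -3): (-43, -1, 14).

(-43, -1, 14)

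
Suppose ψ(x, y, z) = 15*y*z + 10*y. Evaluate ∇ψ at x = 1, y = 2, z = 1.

∂ψ/∂x = 0
∂ψ/∂y = 15*z + 10
∂ψ/∂z = 15*y
∇ψ = (0, 15*z + 10, 15*y)
At (1, 2, 1): (0, 25, 30).

(0, 25, 30)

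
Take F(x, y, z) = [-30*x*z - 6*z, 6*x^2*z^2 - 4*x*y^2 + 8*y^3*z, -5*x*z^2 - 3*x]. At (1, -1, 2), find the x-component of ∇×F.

-16

(∇×F)_1 = ∂F₃/∂y − ∂F₂/∂z
= 0 − (12*x^2*z + 8*y^3)
= -12*x^2*z - 8*y^3
At (1, -1, 2): -16.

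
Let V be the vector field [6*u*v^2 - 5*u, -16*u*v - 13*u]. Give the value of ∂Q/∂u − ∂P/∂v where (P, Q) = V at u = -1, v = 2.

-21

∂V₂/∂u = -16*v - 13
∂V₁/∂v = 12*u*v
Scalar curl = -12*u*v - 16*v - 13
At (-1, 2): -21.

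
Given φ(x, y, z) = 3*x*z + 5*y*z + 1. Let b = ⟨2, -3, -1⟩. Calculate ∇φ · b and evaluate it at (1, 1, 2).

∂φ/∂x = 3*z
∂φ/∂y = 5*z
∂φ/∂z = 3*x + 5*y
∇φ at (1, 1, 2) = (6, 10, 8)
∇φ · b = (6)(2) + (10)(-3) + (8)(-1) = -26

-26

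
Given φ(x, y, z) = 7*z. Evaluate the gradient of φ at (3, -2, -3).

(0, 0, 7)

∂φ/∂x = 0
∂φ/∂y = 0
∂φ/∂z = 7
∇φ = (0, 0, 7)
At (3, -2, -3): (0, 0, 7).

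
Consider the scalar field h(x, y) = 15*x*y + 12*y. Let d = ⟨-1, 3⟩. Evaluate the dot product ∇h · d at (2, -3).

171

∂h/∂x = 15*y
∂h/∂y = 15*x + 12
∇h at (2, -3) = (-45, 42)
∇h · d = (-45)(-1) + (42)(3) = 171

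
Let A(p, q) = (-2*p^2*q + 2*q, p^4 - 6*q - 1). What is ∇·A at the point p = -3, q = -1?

-18

∂A₁/∂p = -4*p*q
∂A₂/∂q = -6
∇·A = -4*p*q - 6
At (-3, -1): -18.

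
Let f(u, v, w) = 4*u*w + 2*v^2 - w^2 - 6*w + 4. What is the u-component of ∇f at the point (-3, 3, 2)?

8

(∇f)_1 = ∂f/∂u = 4*w
At (-3, 3, 2): 8.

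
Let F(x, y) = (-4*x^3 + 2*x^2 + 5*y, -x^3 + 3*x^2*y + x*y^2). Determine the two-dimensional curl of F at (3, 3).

∂F₂/∂x = -3*x^2 + 6*x*y + y^2
∂F₁/∂y = 5
Scalar curl = -3*x^2 + 6*x*y + y^2 - 5
At (3, 3): 31.

31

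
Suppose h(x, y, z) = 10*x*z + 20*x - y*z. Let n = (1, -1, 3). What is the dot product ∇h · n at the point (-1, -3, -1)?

-12

∂h/∂x = 10*z + 20
∂h/∂y = -z
∂h/∂z = 10*x - y
∇h at (-1, -3, -1) = (10, 1, -7)
∇h · n = (10)(1) + (1)(-1) + (-7)(3) = -12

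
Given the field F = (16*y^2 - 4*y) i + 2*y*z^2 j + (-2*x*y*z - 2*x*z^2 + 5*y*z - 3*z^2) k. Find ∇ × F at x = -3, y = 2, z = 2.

(∇×F)₁ = ∂F₃/∂y − ∂F₂/∂z = -2*x*z - 4*y*z + 5*z
(∇×F)₂ = ∂F₁/∂z − ∂F₃/∂x = 2*y*z + 2*z^2
(∇×F)₃ = ∂F₂/∂x − ∂F₁/∂y = -32*y + 4
∇×F = (-2*x*z - 4*y*z + 5*z, 2*y*z + 2*z^2, -32*y + 4)
At (-3, 2, 2): (6, 16, -60).

(6, 16, -60)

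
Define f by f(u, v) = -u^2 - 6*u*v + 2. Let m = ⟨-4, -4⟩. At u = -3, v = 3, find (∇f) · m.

∂f/∂u = -2*u - 6*v
∂f/∂v = -6*u
∇f at (-3, 3) = (-12, 18)
∇f · m = (-12)(-4) + (18)(-4) = -24

-24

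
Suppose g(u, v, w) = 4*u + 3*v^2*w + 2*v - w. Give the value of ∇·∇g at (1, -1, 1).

∂²g/∂u² = 0
∂²g/∂v² = 6*w
∂²g/∂w² = 0
∇²g = 6*w
At (1, -1, 1): 6.

6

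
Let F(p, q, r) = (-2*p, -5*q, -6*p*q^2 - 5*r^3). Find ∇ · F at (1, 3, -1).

-22

∂F₁/∂p = -2
∂F₂/∂q = -5
∂F₃/∂r = -15*r^2
∇·F = -15*r^2 - 7
At (1, 3, -1): -22.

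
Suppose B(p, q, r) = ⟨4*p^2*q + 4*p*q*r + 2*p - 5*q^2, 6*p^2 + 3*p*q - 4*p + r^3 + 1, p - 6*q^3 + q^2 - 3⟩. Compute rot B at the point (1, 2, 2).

(-80, 7, 22)

(∇×B)₁ = ∂B₃/∂q − ∂B₂/∂r = -18*q^2 + 2*q - 3*r^2
(∇×B)₂ = ∂B₁/∂r − ∂B₃/∂p = 4*p*q - 1
(∇×B)₃ = ∂B₂/∂p − ∂B₁/∂q = -4*p^2 - 4*p*r + 12*p + 13*q - 4
∇×B = (-18*q^2 + 2*q - 3*r^2, 4*p*q - 1, -4*p^2 - 4*p*r + 12*p + 13*q - 4)
At (1, 2, 2): (-80, 7, 22).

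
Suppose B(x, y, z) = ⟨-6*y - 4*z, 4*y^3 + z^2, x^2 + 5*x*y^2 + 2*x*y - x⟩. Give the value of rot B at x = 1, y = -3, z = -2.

(∇×B)₁ = ∂B₃/∂y − ∂B₂/∂z = 10*x*y + 2*x - 2*z
(∇×B)₂ = ∂B₁/∂z − ∂B₃/∂x = -2*x - 5*y^2 - 2*y - 3
(∇×B)₃ = ∂B₂/∂x − ∂B₁/∂y = 6
∇×B = (10*x*y + 2*x - 2*z, -2*x - 5*y^2 - 2*y - 3, 6)
At (1, -3, -2): (-24, -44, 6).

(-24, -44, 6)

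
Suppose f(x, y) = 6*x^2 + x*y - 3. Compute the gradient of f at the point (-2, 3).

∂f/∂x = 12*x + y
∂f/∂y = x
∇f = (12*x + y, x)
At (-2, 3): (-21, -2).

(-21, -2)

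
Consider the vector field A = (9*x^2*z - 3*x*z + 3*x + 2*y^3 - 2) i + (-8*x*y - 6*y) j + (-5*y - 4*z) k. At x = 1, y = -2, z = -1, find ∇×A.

(∇×A)₁ = ∂A₃/∂y − ∂A₂/∂z = -5
(∇×A)₂ = ∂A₁/∂z − ∂A₃/∂x = 9*x^2 - 3*x
(∇×A)₃ = ∂A₂/∂x − ∂A₁/∂y = -6*y^2 - 8*y
∇×A = (-5, 9*x^2 - 3*x, -6*y^2 - 8*y)
At (1, -2, -1): (-5, 6, -8).

(-5, 6, -8)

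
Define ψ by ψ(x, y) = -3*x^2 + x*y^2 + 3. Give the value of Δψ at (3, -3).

∂²ψ/∂x² = -6
∂²ψ/∂y² = 2*x
∇²ψ = 2*x - 6
At (3, -3): 0.

0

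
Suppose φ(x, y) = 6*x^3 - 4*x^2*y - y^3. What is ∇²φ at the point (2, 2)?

44

∂²φ/∂x² = 4*(9*x - 2*y)
∂²φ/∂y² = -6*y
∇²φ = 36*x - 14*y
At (2, 2): 44.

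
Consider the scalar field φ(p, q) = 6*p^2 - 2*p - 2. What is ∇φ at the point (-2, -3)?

(-26, 0)

∂φ/∂p = 12*p - 2
∂φ/∂q = 0
∇φ = (12*p - 2, 0)
At (-2, -3): (-26, 0).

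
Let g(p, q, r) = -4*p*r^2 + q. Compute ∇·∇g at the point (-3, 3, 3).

24

∂²g/∂p² = 0
∂²g/∂q² = 0
∂²g/∂r² = -8*p
∇²g = -8*p
At (-3, 3, 3): 24.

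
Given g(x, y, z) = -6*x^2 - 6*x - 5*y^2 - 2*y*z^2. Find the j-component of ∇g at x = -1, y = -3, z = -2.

22

(∇g)_2 = ∂g/∂y = -10*y - 2*z^2
At (-1, -3, -2): 22.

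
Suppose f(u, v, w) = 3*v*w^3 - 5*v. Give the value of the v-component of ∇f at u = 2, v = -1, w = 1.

-2

(∇f)_2 = ∂f/∂v = 3*w^3 - 5
At (2, -1, 1): -2.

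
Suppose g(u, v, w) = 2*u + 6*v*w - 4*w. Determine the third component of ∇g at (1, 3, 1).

(∇g)_3 = ∂g/∂w = 6*v - 4
At (1, 3, 1): 14.

14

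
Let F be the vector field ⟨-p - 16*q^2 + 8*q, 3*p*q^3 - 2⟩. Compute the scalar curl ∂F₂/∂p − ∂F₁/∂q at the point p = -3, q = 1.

27

∂F₂/∂p = 3*q^3
∂F₁/∂q = -32*q + 8
Scalar curl = 3*q^3 + 32*q - 8
At (-3, 1): 27.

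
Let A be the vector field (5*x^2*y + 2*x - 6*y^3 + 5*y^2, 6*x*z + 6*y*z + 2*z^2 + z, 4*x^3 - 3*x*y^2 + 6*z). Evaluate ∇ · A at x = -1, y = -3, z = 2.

∂A₁/∂x = 10*x*y + 2
∂A₂/∂y = 6*z
∂A₃/∂z = 6
∇·A = 10*x*y + 6*z + 8
At (-1, -3, 2): 50.

50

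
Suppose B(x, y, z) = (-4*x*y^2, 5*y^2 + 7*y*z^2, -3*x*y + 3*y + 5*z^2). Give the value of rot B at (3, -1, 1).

(∇×B)₁ = ∂B₃/∂y − ∂B₂/∂z = -3*x - 14*y*z + 3
(∇×B)₂ = ∂B₁/∂z − ∂B₃/∂x = 3*y
(∇×B)₃ = ∂B₂/∂x − ∂B₁/∂y = 8*x*y
∇×B = (-3*x - 14*y*z + 3, 3*y, 8*x*y)
At (3, -1, 1): (8, -3, -24).

(8, -3, -24)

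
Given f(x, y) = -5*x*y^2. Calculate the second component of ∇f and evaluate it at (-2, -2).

(∇f)_2 = ∂f/∂y = -10*x*y
At (-2, -2): -40.

-40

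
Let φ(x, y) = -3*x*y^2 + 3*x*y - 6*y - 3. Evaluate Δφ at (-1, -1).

6

∂²φ/∂x² = 0
∂²φ/∂y² = -6*x
∇²φ = -6*x
At (-1, -1): 6.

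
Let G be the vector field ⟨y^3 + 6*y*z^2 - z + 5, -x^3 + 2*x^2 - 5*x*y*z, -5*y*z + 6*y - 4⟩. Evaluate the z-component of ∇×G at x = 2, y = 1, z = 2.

-41

(∇×G)_3 = ∂G₂/∂x − ∂G₁/∂y
= -3*x^2 + 4*x - 5*y*z − (3*y^2 + 6*z^2)
= -3*x^2 + 4*x - 3*y^2 - 5*y*z - 6*z^2
At (2, 1, 2): -41.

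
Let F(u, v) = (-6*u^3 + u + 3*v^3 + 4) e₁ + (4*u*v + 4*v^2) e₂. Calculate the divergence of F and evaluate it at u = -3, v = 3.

∂F₁/∂u = -18*u^2 + 1
∂F₂/∂v = 4*u + 8*v
∇·F = -18*u^2 + 4*u + 8*v + 1
At (-3, 3): -149.

-149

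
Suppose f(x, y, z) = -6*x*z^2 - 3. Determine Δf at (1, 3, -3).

∂²f/∂x² = 0
∂²f/∂y² = 0
∂²f/∂z² = -12*x
∇²f = -12*x
At (1, 3, -3): -12.

-12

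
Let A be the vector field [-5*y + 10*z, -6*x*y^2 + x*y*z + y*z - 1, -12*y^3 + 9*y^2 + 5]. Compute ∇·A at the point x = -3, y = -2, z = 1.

-74

∂A₁/∂x = 0
∂A₂/∂y = -12*x*y + x*z + z
∂A₃/∂z = 0
∇·A = -12*x*y + x*z + z
At (-3, -2, 1): -74.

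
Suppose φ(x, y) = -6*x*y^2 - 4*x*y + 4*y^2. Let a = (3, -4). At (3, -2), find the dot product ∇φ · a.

-224

∂φ/∂x = -6*y^2 - 4*y
∂φ/∂y = -12*x*y - 4*x + 8*y
∇φ at (3, -2) = (-16, 44)
∇φ · a = (-16)(3) + (44)(-4) = -224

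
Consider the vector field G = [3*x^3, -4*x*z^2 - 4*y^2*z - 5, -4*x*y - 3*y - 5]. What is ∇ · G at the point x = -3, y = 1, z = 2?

65

∂G₁/∂x = 9*x^2
∂G₂/∂y = -8*y*z
∂G₃/∂z = 0
∇·G = 9*x^2 - 8*y*z
At (-3, 1, 2): 65.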